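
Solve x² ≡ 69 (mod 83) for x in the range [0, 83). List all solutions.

Since 83 ≡ 3 (mod 4), a square root of 69 is 69^((83+1)/4) = 69^21 mod 83.
Repeated squaring: 69^2≡30, 69^4≡70, 69^8≡3, 69^16≡9 (mod 83).
69^21 = 69^(16+4+1) ≡ 61 (mod 83).
Check: 61² = 3721 ≡ 69 (mod 83). The two roots are 22 and 61.

22, 61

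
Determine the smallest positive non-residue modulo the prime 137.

3

(2/137) = +1, so 2 is a residue.
(3/137) = −1, so 3 is the smallest positive non-residue mod 137.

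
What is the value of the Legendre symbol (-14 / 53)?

First reduce: -14 ≡ 39 (mod 53).
Reciprocity: 39 ≡ 3 and 53 ≡ 1 (mod 4), so (39/53) = +(53/39).
Reduce top mod 39: now compute (14/39).
Pull out 2: since 39 ≡ 7 (mod 8), (2/39) = +1.
Reciprocity: 7 ≡ 3 and 39 ≡ 3 (mod 4), so (7/39) = −(39/7).
Reduce top mod 7: now compute (4/7).
Pull out 2^2: since 7 ≡ 7 (mod 8), (2/7) = +1, so (2/7)^2 = +1.
Reached (1/7) = 1. Collecting the sign flips along the way, the symbol is -1.

-1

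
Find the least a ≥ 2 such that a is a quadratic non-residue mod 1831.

(2/1831) = +1, so 2 is a residue.
(3/1831) = −1, so 3 is the smallest positive non-residue mod 1831.

3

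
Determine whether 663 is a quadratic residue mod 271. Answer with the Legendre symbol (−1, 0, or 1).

First reduce: 663 ≡ 121 (mod 271).
Reciprocity: 121 ≡ 1 and 271 ≡ 3 (mod 4), so (121/271) = +(271/121).
Reduce top mod 121: now compute (29/121).
Reciprocity: 29 ≡ 1 and 121 ≡ 1 (mod 4), so (29/121) = +(121/29).
Reduce top mod 29: now compute (5/29).
Reciprocity: 5 ≡ 1 and 29 ≡ 1 (mod 4), so (5/29) = +(29/5).
Reduce top mod 5: now compute (4/5).
Pull out 2^2: since 5 ≡ 5 (mod 8), (2/5) = -1, so (2/5)^2 = +1.
Reached (1/5) = 1. Collecting the sign flips along the way, the symbol is +1.

1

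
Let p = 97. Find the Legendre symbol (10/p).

-1

Pull out 2: since 97 ≡ 1 (mod 8), (2/97) = +1.
Reciprocity: 5 ≡ 1 and 97 ≡ 1 (mod 4), so (5/97) = +(97/5).
Reduce top mod 5: now compute (2/5).
Pull out 2: since 5 ≡ 5 (mod 8), (2/5) = -1.
Reached (1/5) = 1. Collecting the sign flips along the way, the symbol is -1.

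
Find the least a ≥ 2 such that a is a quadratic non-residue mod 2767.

(2/2767) = +1, so 2 is a residue.
(3/2767) = −1, so 3 is the smallest positive non-residue mod 2767.

3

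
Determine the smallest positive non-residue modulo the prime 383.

5

(2/383) = +1, so 2 is a residue.
(3/383) = +1, so 3 is a residue.
(4/383) = +1, so 4 is a residue.
(5/383) = −1, so 5 is the smallest positive non-residue mod 383.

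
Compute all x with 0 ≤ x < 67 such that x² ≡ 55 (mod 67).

16, 51

Since 67 ≡ 3 (mod 4), a square root of 55 is 55^((67+1)/4) = 55^17 mod 67.
Repeated squaring: 55^2≡10, 55^4≡33, 55^8≡17, 55^16≡21 (mod 67).
55^17 = 55^(16+1) ≡ 16 (mod 67).
Check: 16² = 256 ≡ 55 (mod 67). The two roots are 16 and 51.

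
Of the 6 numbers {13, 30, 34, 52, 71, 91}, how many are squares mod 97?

(13/97) = -1 → non-residue.
(30/97) = -1 → non-residue.
(34/97) = -1 → non-residue.
(52/97) = -1 → non-residue.
(71/97) = -1 → non-residue.
(91/97) = +1 → QR.
Total quadratic residues among the 6: 1.

1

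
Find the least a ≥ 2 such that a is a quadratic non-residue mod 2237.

2

(2/2237) = −1, so 2 is the smallest positive non-residue mod 2237.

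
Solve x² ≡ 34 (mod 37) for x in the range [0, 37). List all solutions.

37 ≡ 1 (mod 4), so we find a root by search.
Trying successive values, 16² = 256 ≡ 34 (mod 37). The other root is 37 − 16 = 21.

16, 21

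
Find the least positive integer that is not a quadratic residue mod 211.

2

(2/211) = −1, so 2 is the smallest positive non-residue mod 211.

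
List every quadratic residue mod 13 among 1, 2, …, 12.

Square k = 1,…,6 (k and 13−k give the same square):
1²=1, 2²=4, 3²=9, 4²≡3, 5²≡12, 6²≡10 (mod 13).
So the quadratic residues mod 13 are {1, 3, 4, 9, 10, 12}.

1, 3, 4, 9, 10, 12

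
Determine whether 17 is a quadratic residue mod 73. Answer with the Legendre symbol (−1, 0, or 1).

-1

Euler's criterion: (17/73) ≡ 17^36 (mod 73).
17^2 ≡ 70 (mod 73)
17^4 ≡ 9 (mod 73)
17^8 ≡ 8 (mod 73)
17^16 ≡ 64 (mod 73)
17^32 ≡ 8 (mod 73)
17^36 = 17^(32+4) ≡ 72 (mod 73).
Result is 72 ≡ −1, so (17/73) = −1.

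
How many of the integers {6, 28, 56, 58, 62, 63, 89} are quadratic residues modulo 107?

(6/107) = -1 → non-residue.
(28/107) = -1 → non-residue.
(56/107) = +1 → QR.
(58/107) = -1 → non-residue.
(62/107) = +1 → QR.
(63/107) = -1 → non-residue.
(89/107) = +1 → QR.
Total quadratic residues among the 7: 3.

3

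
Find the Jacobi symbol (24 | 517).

Pull out 2^3: since 517 ≡ 5 (mod 8), (2/517) = -1, so (2/517)^3 = -1.
Reciprocity: 3 ≡ 3 and 517 ≡ 1 (mod 4), so (3/517) = +(517/3).
Reduce top mod 3: now compute (1/3).
Reached (1/3) = 1. Collecting the sign flips along the way, the symbol is -1.

-1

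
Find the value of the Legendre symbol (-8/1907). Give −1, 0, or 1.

1

First reduce: -8 ≡ 1899 (mod 1907).
Reciprocity: 1899 ≡ 3 and 1907 ≡ 3 (mod 4), so (1899/1907) = −(1907/1899).
Reduce top mod 1899: now compute (8/1899).
Pull out 2^3: since 1899 ≡ 3 (mod 8), (2/1899) = -1, so (2/1899)^3 = -1.
Reached (1/1899) = 1. Collecting the sign flips along the way, the symbol is +1.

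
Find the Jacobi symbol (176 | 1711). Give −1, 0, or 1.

1

Pull out 2^4: since 1711 ≡ 7 (mod 8), (2/1711) = +1, so (2/1711)^4 = +1.
Reciprocity: 11 ≡ 3 and 1711 ≡ 3 (mod 4), so (11/1711) = −(1711/11).
Reduce top mod 11: now compute (6/11).
Pull out 2: since 11 ≡ 3 (mod 8), (2/11) = -1.
Reciprocity: 3 ≡ 3 and 11 ≡ 3 (mod 4), so (3/11) = −(11/3).
Reduce top mod 3: now compute (2/3).
Pull out 2: since 3 ≡ 3 (mod 8), (2/3) = -1.
Reached (1/3) = 1. Collecting the sign flips along the way, the symbol is +1.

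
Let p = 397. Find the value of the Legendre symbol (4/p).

Euler's criterion: (4/397) ≡ 4^198 (mod 397).
4^2 ≡ 16 (mod 397)
4^4 ≡ 256 (mod 397)
4^8 ≡ 31 (mod 397)
4^16 ≡ 167 (mod 397)
4^32 ≡ 99 (mod 397)
4^64 ≡ 273 (mod 397)
4^128 ≡ 290 (mod 397)
4^198 = 4^(128+64+4+2) ≡ 1 (mod 397).
Result is 1, so (4/397) = 1.

1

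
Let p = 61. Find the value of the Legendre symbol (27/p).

Reciprocity: 27 ≡ 3 and 61 ≡ 1 (mod 4), so (27/61) = +(61/27).
Reduce top mod 27: now compute (7/27).
Reciprocity: 7 ≡ 3 and 27 ≡ 3 (mod 4), so (7/27) = −(27/7).
Reduce top mod 7: now compute (6/7).
Pull out 2: since 7 ≡ 7 (mod 8), (2/7) = +1.
Reciprocity: 3 ≡ 3 and 7 ≡ 3 (mod 4), so (3/7) = −(7/3).
Reduce top mod 3: now compute (1/3).
Reached (1/3) = 1. Collecting the sign flips along the way, the symbol is +1.

1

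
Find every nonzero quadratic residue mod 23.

1, 2, 3, 4, 6, 8, 9, 12, 13, 16, 18

Square k = 1,…,11 (k and 23−k give the same square):
1²=1, 2²=4, 3²=9, 4²=16, 5²≡2, 6²≡13, 7²≡3, 8²≡18, 9²≡12, 10²≡8, 11²≡6 (mod 23).
So the quadratic residues mod 23 are {1, 2, 3, 4, 6, 8, 9, 12, 13, 16, 18}.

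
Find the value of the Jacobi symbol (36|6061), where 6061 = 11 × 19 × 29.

Pull out 2^2: since 6061 ≡ 5 (mod 8), (2/6061) = -1, so (2/6061)^2 = +1.
Reciprocity: 9 ≡ 1 and 6061 ≡ 1 (mod 4), so (9/6061) = +(6061/9).
Reduce top mod 9: now compute (4/9).
Pull out 2^2: since 9 ≡ 1 (mod 8), (2/9) = +1, so (2/9)^2 = +1.
Reached (1/9) = 1. Collecting the sign flips along the way, the symbol is +1.

1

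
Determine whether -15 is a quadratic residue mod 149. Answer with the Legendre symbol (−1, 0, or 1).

Euler's criterion: (-15/149) ≡ 134^74 (mod 149).
134^2 ≡ 76 (mod 149)
134^4 ≡ 114 (mod 149)
134^8 ≡ 33 (mod 149)
134^16 ≡ 46 (mod 149)
134^32 ≡ 30 (mod 149)
134^64 ≡ 6 (mod 149)
134^74 = 134^(64+8+2) ≡ 148 (mod 149).
Result is 148 ≡ −1, so (-15/149) = −1.

-1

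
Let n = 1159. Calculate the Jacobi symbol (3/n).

Reciprocity: 3 ≡ 3 and 1159 ≡ 3 (mod 4), so (3/1159) = −(1159/3).
Reduce top mod 3: now compute (1/3).
Reached (1/3) = 1. Collecting the sign flips along the way, the symbol is -1.

-1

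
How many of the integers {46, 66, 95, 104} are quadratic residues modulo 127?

1

(46/127) = -1 → non-residue.
(66/127) = -1 → non-residue.
(95/127) = -1 → non-residue.
(104/127) = +1 → QR.
Total quadratic residues among the 4: 1.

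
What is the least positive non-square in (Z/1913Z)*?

(2/1913) = +1, so 2 is a residue.
(3/1913) = −1, so 3 is the smallest positive non-residue mod 1913.

3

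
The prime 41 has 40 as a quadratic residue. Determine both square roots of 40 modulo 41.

41 ≡ 1 (mod 4), so we find a root by search.
Trying successive values, 9² = 81 ≡ 40 (mod 41). The other root is 41 − 9 = 32.

9, 32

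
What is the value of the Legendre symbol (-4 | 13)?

1

First reduce: -4 ≡ 9 (mod 13).
Reciprocity: 9 ≡ 1 and 13 ≡ 1 (mod 4), so (9/13) = +(13/9).
Reduce top mod 9: now compute (4/9).
Pull out 2^2: since 9 ≡ 1 (mod 8), (2/9) = +1, so (2/9)^2 = +1.
Reached (1/9) = 1. Collecting the sign flips along the way, the symbol is +1.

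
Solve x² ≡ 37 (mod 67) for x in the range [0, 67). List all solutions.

29, 38

Since 67 ≡ 3 (mod 4), a square root of 37 is 37^((67+1)/4) = 37^17 mod 67.
Repeated squaring: 37^2≡29, 37^4≡37, 37^8≡29, 37^16≡37 (mod 67).
37^17 = 37^(16+1) ≡ 29 (mod 67).
Check: 29² = 841 ≡ 37 (mod 67). The two roots are 29 and 38.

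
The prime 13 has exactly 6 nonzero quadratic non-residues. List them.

2, 5, 6, 7, 8, 11

Square k = 1,…,6 (k and 13−k give the same square):
1²=1, 2²=4, 3²=9, 4²≡3, 5²≡12, 6²≡10 (mod 13).
The residues are {1, 3, 4, 9, 10, 12}; the non-residues are the remaining 6 nonzero classes.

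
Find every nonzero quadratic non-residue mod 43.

Square k = 1,…,21 (k and 43−k give the same square):
1²=1, 2²=4, 3²=9, 4²=16, 5²=25, 6²=36, 7²≡6, 8²≡21, 9²≡38, 10²≡14, 11²≡35, 12²≡15, 13²≡40, 14²≡24, 15²≡10, 16²≡41, 17²≡31, 18²≡23, 19²≡17, 20²≡13, 21²≡11 (mod 43).
The residues are {1, 4, 6, 9, 10, 11, 13, 14, 15, 16, 17, 21, 23, 24, 25, 31, 35, 36, 38, 40, 41}; the non-residues are the remaining 21 nonzero classes.

2 3 5 7 8 12 18 19 20 22 26 27 28 29 30 32 33 34 37 39 42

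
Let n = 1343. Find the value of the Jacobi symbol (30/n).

-1

Pull out 2: since 1343 ≡ 7 (mod 8), (2/1343) = +1.
Reciprocity: 15 ≡ 3 and 1343 ≡ 3 (mod 4), so (15/1343) = −(1343/15).
Reduce top mod 15: now compute (8/15).
Pull out 2^3: since 15 ≡ 7 (mod 8), (2/15) = +1, so (2/15)^3 = +1.
Reached (1/15) = 1. Collecting the sign flips along the way, the symbol is -1.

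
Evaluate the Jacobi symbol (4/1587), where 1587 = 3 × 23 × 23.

Pull out 2^2: since 1587 ≡ 3 (mod 8), (2/1587) = -1, so (2/1587)^2 = +1.
Reached (1/1587) = 1. Collecting the sign flips along the way, the symbol is +1.

1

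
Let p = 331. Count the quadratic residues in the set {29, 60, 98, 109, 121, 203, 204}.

(29/331) = -1 → non-residue.
(60/331) = -1 → non-residue.
(98/331) = -1 → non-residue.
(109/331) = +1 → QR.
(121/331) = +1 → QR.
(203/331) = +1 → QR.
(204/331) = -1 → non-residue.
Total quadratic residues among the 7: 3.

3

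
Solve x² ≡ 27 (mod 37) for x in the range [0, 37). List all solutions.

8, 29

37 ≡ 1 (mod 4), so we find a root by search.
Trying successive values, 8² = 64 ≡ 27 (mod 37). The other root is 37 − 8 = 29.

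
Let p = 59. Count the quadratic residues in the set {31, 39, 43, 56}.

0

(31/59) = -1 → non-residue.
(39/59) = -1 → non-residue.
(43/59) = -1 → non-residue.
(56/59) = -1 → non-residue.
Total quadratic residues among the 4: 0.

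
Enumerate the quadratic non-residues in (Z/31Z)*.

3 6 11 12 13 15 17 21 22 23 24 26 27 29 30

Square k = 1,…,15 (k and 31−k give the same square):
1²=1, 2²=4, 3²=9, 4²=16, 5²=25, 6²≡5, 7²≡18, 8²≡2, 9²≡19, 10²≡7, 11²≡28, 12²≡20, 13²≡14, 14²≡10, 15²≡8 (mod 31).
The residues are {1, 2, 4, 5, 7, 8, 9, 10, 14, 16, 18, 19, 20, 25, 28}; the non-residues are the remaining 15 nonzero classes.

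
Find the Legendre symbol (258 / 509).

Pull out 2: since 509 ≡ 5 (mod 8), (2/509) = -1.
Reciprocity: 129 ≡ 1 and 509 ≡ 1 (mod 4), so (129/509) = +(509/129).
Reduce top mod 129: now compute (122/129).
Pull out 2: since 129 ≡ 1 (mod 8), (2/129) = +1.
Reciprocity: 61 ≡ 1 and 129 ≡ 1 (mod 4), so (61/129) = +(129/61).
Reduce top mod 61: now compute (7/61).
Reciprocity: 7 ≡ 3 and 61 ≡ 1 (mod 4), so (7/61) = +(61/7).
Reduce top mod 7: now compute (5/7).
Reciprocity: 5 ≡ 1 and 7 ≡ 3 (mod 4), so (5/7) = +(7/5).
Reduce top mod 5: now compute (2/5).
Pull out 2: since 5 ≡ 5 (mod 8), (2/5) = -1.
Reached (1/5) = 1. Collecting the sign flips along the way, the symbol is +1.

1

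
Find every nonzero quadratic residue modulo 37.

Square k = 1,…,18 (k and 37−k give the same square):
1²=1, 2²=4, 3²=9, 4²=16, 5²=25, 6²=36, 7²≡12, 8²≡27, 9²≡7, 10²≡26, 11²≡10, 12²≡33, 13²≡21, 14²≡11, 15²≡3, 16²≡34, 17²≡30, 18²≡28 (mod 37).
So the quadratic residues mod 37 are {1, 3, 4, 7, 9, 10, 11, 12, 16, 21, 25, 26, 27, 28, 30, 33, 34, 36}.

1 3 4 7 9 10 11 12 16 21 25 26 27 28 30 33 34 36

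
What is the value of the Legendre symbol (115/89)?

First reduce: 115 ≡ 26 (mod 89).
Pull out 2: since 89 ≡ 1 (mod 8), (2/89) = +1.
Reciprocity: 13 ≡ 1 and 89 ≡ 1 (mod 4), so (13/89) = +(89/13).
Reduce top mod 13: now compute (11/13).
Reciprocity: 11 ≡ 3 and 13 ≡ 1 (mod 4), so (11/13) = +(13/11).
Reduce top mod 11: now compute (2/11).
Pull out 2: since 11 ≡ 3 (mod 8), (2/11) = -1.
Reached (1/11) = 1. Collecting the sign flips along the way, the symbol is -1.

-1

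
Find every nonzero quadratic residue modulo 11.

Square k = 1,…,5 (k and 11−k give the same square):
1²=1, 2²=4, 3²=9, 4²≡5, 5²≡3 (mod 11).
So the quadratic residues mod 11 are {1, 3, 4, 5, 9}.

1,3,4,5,9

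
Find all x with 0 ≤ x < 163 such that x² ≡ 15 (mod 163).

Since 163 ≡ 3 (mod 4), a square root of 15 is 15^((163+1)/4) = 15^41 mod 163.
Repeated squaring: 15^2≡62, 15^4≡95, 15^8≡60, 15^16≡14, 15^32≡33 (mod 163).
15^41 = 15^(32+8+1) ≡ 34 (mod 163).
Check: 34² = 1156 ≡ 15 (mod 163). The two roots are 34 and 129.

34, 129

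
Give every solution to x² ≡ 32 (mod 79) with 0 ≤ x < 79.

36, 43

Since 79 ≡ 3 (mod 4), a square root of 32 is 32^((79+1)/4) = 32^20 mod 79.
Repeated squaring: 32^2≡76, 32^4≡9, 32^8≡2, 32^16≡4 (mod 79).
32^20 = 32^(16+4) ≡ 36 (mod 79).
Check: 36² = 1296 ≡ 32 (mod 79). The two roots are 36 and 43.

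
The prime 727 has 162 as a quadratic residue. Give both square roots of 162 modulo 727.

243, 484

Since 727 ≡ 3 (mod 4), a square root of 162 is 162^((727+1)/4) = 162^182 mod 727.
Repeated squaring: 162^2≡72, 162^4≡95, 162^8≡301, 162^16≡453, 162^32≡195, 162^64≡221, 162^128≡132 (mod 727).
162^182 = 162^(128+32+16+4+2) ≡ 484 (mod 727).
Check: 484² = 234256 ≡ 162 (mod 727). The two roots are 243 and 484.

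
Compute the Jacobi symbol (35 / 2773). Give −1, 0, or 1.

Reciprocity: 35 ≡ 3 and 2773 ≡ 1 (mod 4), so (35/2773) = +(2773/35).
Reduce top mod 35: now compute (8/35).
Pull out 2^3: since 35 ≡ 3 (mod 8), (2/35) = -1, so (2/35)^3 = -1.
Reached (1/35) = 1. Collecting the sign flips along the way, the symbol is -1.

-1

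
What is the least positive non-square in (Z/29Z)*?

2

(2/29) = −1, so 2 is the smallest positive non-residue mod 29.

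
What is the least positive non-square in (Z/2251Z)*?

(2/2251) = −1, so 2 is the smallest positive non-residue mod 2251.

2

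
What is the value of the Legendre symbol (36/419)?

1

Euler's criterion: (36/419) ≡ 36^209 (mod 419).
36^2 ≡ 39 (mod 419)
36^4 ≡ 264 (mod 419)
36^8 ≡ 142 (mod 419)
36^16 ≡ 52 (mod 419)
36^32 ≡ 190 (mod 419)
36^64 ≡ 66 (mod 419)
36^128 ≡ 166 (mod 419)
36^209 = 36^(128+64+16+1) ≡ 1 (mod 419).
Result is 1, so (36/419) = 1.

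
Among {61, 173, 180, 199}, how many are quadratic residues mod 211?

3

(61/211) = -1 → non-residue.
(173/211) = +1 → QR.
(180/211) = +1 → QR.
(199/211) = +1 → QR.
Total quadratic residues among the 4: 3.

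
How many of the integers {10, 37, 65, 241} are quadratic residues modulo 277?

(10/277) = +1 → QR.
(37/277) = -1 → non-residue.
(65/277) = -1 → non-residue.
(241/277) = +1 → QR.
Total quadratic residues among the 4: 2.

2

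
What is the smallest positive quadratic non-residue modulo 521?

(2/521) = +1, so 2 is a residue.
(3/521) = −1, so 3 is the smallest positive non-residue mod 521.

3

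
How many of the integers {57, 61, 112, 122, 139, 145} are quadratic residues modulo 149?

(57/149) = -1 → non-residue.
(61/149) = +1 → QR.
(112/149) = +1 → QR.
(122/149) = -1 → non-residue.
(139/149) = -1 → non-residue.
(145/149) = +1 → QR.
Total quadratic residues among the 6: 3.

3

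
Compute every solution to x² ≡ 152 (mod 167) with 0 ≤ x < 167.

73, 94

Since 167 ≡ 3 (mod 4), a square root of 152 is 152^((167+1)/4) = 152^42 mod 167.
Repeated squaring: 152^2≡58, 152^4≡24, 152^8≡75, 152^16≡114, 152^32≡137 (mod 167).
152^42 = 152^(32+8+2) ≡ 94 (mod 167).
Check: 94² = 8836 ≡ 152 (mod 167). The two roots are 73 and 94.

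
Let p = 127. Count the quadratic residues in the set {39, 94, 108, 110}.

(39/127) = -1 → non-residue.
(94/127) = +1 → QR.
(108/127) = -1 → non-residue.
(110/127) = -1 → non-residue.
Total quadratic residues among the 4: 1.

1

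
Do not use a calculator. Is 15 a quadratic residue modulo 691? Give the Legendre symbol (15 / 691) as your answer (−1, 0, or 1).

Reciprocity: 15 ≡ 3 and 691 ≡ 3 (mod 4), so (15/691) = −(691/15).
Reduce top mod 15: now compute (1/15).
Reached (1/15) = 1. Collecting the sign flips along the way, the symbol is -1.

-1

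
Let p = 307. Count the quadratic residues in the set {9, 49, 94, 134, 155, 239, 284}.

6

(9/307) = +1 → QR.
(49/307) = +1 → QR.
(94/307) = +1 → QR.
(134/307) = +1 → QR.
(155/307) = +1 → QR.
(239/307) = -1 → non-residue.
(284/307) = +1 → QR.
Total quadratic residues among the 7: 6.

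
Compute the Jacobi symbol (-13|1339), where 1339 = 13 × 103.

0

First reduce: -13 ≡ 1326 (mod 1339).
Pull out 2: since 1339 ≡ 3 (mod 8), (2/1339) = -1.
Reciprocity: 663 ≡ 3 and 1339 ≡ 3 (mod 4), so (663/1339) = −(1339/663).
Reduce top mod 663: now compute (13/663).
Reciprocity: 13 ≡ 1 and 663 ≡ 3 (mod 4), so (13/663) = +(663/13).
Reduce top mod 13: now compute (0/13).
Top reduces to 0: gcd > 1, so the symbol is 0.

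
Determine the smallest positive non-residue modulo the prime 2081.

3

(2/2081) = +1, so 2 is a residue.
(3/2081) = −1, so 3 is the smallest positive non-residue mod 2081.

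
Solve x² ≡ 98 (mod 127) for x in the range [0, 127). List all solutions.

15, 112

Since 127 ≡ 3 (mod 4), a square root of 98 is 98^((127+1)/4) = 98^32 mod 127.
Repeated squaring: 98^2≡79, 98^4≡18, 98^8≡70, 98^16≡74, 98^32≡15 (mod 127).
98^32 = 98^(32) ≡ 15 (mod 127).
Check: 15² = 225 ≡ 98 (mod 127). The two roots are 15 and 112.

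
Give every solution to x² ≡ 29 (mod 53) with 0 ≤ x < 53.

53 ≡ 1 (mod 4), so we find a root by search.
Trying successive values, 20² = 400 ≡ 29 (mod 53). The other root is 53 − 20 = 33.

20, 33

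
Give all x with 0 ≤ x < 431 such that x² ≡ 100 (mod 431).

10, 421

Since 431 ≡ 3 (mod 4), a square root of 100 is 100^((431+1)/4) = 100^108 mod 431.
Repeated squaring: 100^2≡87, 100^4≡242, 100^8≡379, 100^16≡118, 100^32≡132, 100^64≡184 (mod 431).
100^108 = 100^(64+32+8+4) ≡ 10 (mod 431).
Check: 10² = 100 ≡ 100 (mod 431). The two roots are 10 and 421.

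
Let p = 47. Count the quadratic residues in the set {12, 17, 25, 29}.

3

(12/47) = +1 → QR.
(17/47) = +1 → QR.
(25/47) = +1 → QR.
(29/47) = -1 → non-residue.
Total quadratic residues among the 4: 3.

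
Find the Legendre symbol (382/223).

-1

First reduce: 382 ≡ 159 (mod 223).
Reciprocity: 159 ≡ 3 and 223 ≡ 3 (mod 4), so (159/223) = −(223/159).
Reduce top mod 159: now compute (64/159).
Pull out 2^6: since 159 ≡ 7 (mod 8), (2/159) = +1, so (2/159)^6 = +1.
Reached (1/159) = 1. Collecting the sign flips along the way, the symbol is -1.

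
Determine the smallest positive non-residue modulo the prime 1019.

2

(2/1019) = −1, so 2 is the smallest positive non-residue mod 1019.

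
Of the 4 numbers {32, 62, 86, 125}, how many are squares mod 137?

1

(32/137) = +1 → QR.
(62/137) = -1 → non-residue.
(86/137) = -1 → non-residue.
(125/137) = -1 → non-residue.
Total quadratic residues among the 4: 1.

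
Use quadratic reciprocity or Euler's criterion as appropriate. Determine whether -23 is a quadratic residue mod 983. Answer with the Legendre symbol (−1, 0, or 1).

Euler's criterion: (-23/983) ≡ 960^491 (mod 983).
960^2 ≡ 529 (mod 983)
960^4 ≡ 669 (mod 983)
960^8 ≡ 296 (mod 983)
960^16 ≡ 129 (mod 983)
960^32 ≡ 913 (mod 983)
960^64 ≡ 968 (mod 983)
960^128 ≡ 225 (mod 983)
960^256 ≡ 492 (mod 983)
960^491 = 960^(256+128+64+32+8+2+1) ≡ 982 (mod 983).
Result is 982 ≡ −1, so (-23/983) = −1.

-1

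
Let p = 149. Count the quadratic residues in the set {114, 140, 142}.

(114/149) = +1 → QR.
(140/149) = +1 → QR.
(142/149) = +1 → QR.
Total quadratic residues among the 3: 3.

3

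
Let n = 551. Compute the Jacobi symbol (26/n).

Pull out 2: since 551 ≡ 7 (mod 8), (2/551) = +1.
Reciprocity: 13 ≡ 1 and 551 ≡ 3 (mod 4), so (13/551) = +(551/13).
Reduce top mod 13: now compute (5/13).
Reciprocity: 5 ≡ 1 and 13 ≡ 1 (mod 4), so (5/13) = +(13/5).
Reduce top mod 5: now compute (3/5).
Reciprocity: 3 ≡ 3 and 5 ≡ 1 (mod 4), so (3/5) = +(5/3).
Reduce top mod 3: now compute (2/3).
Pull out 2: since 3 ≡ 3 (mod 8), (2/3) = -1.
Reached (1/3) = 1. Collecting the sign flips along the way, the symbol is -1.

-1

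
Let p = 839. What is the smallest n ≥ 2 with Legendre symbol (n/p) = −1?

(2/839) = +1, so 2 is a residue.
(3/839) = +1, so 3 is a residue.
(4/839) = +1, so 4 is a residue.
(5/839) = +1, so 5 is a residue.
(6/839) = +1, so 6 is a residue.
(7/839) = +1, so 7 is a residue.
(8/839) = +1, so 8 is a residue.
(9/839) = +1, so 9 is a residue.
(10/839) = +1, so 10 is a residue.
(11/839) = −1, so 11 is the smallest positive non-residue mod 839.

11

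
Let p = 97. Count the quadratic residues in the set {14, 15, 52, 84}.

0

(14/97) = -1 → non-residue.
(15/97) = -1 → non-residue.
(52/97) = -1 → non-residue.
(84/97) = -1 → non-residue.
Total quadratic residues among the 4: 0.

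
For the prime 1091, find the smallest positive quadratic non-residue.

2

(2/1091) = −1, so 2 is the smallest positive non-residue mod 1091.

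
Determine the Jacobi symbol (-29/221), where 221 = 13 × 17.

-1

First reduce: -29 ≡ 192 (mod 221).
Pull out 2^6: since 221 ≡ 5 (mod 8), (2/221) = -1, so (2/221)^6 = +1.
Reciprocity: 3 ≡ 3 and 221 ≡ 1 (mod 4), so (3/221) = +(221/3).
Reduce top mod 3: now compute (2/3).
Pull out 2: since 3 ≡ 3 (mod 8), (2/3) = -1.
Reached (1/3) = 1. Collecting the sign flips along the way, the symbol is -1.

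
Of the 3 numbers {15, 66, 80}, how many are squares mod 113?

1

(15/113) = +1 → QR.
(66/113) = -1 → non-residue.
(80/113) = -1 → non-residue.
Total quadratic residues among the 3: 1.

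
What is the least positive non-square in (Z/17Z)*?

3

(2/17) = +1, so 2 is a residue.
(3/17) = −1, so 3 is the smallest positive non-residue mod 17.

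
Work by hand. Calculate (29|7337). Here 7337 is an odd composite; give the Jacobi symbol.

0

Reciprocity: 29 ≡ 1 and 7337 ≡ 1 (mod 4), so (29/7337) = +(7337/29).
Reduce top mod 29: now compute (0/29).
Top reduces to 0: gcd > 1, so the symbol is 0.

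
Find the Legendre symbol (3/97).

Reciprocity: 3 ≡ 3 and 97 ≡ 1 (mod 4), so (3/97) = +(97/3).
Reduce top mod 3: now compute (1/3).
Reached (1/3) = 1. Collecting the sign flips along the way, the symbol is +1.

1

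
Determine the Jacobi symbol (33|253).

Reciprocity: 33 ≡ 1 and 253 ≡ 1 (mod 4), so (33/253) = +(253/33).
Reduce top mod 33: now compute (22/33).
Pull out 2: since 33 ≡ 1 (mod 8), (2/33) = +1.
Reciprocity: 11 ≡ 3 and 33 ≡ 1 (mod 4), so (11/33) = +(33/11).
Reduce top mod 11: now compute (0/11).
Top reduces to 0: gcd > 1, so the symbol is 0.

0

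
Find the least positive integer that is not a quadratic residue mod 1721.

3

(2/1721) = +1, so 2 is a residue.
(3/1721) = −1, so 3 is the smallest positive non-residue mod 1721.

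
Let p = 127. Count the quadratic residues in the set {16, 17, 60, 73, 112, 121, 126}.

(16/127) = +1 → QR.
(17/127) = +1 → QR.
(60/127) = +1 → QR.
(73/127) = +1 → QR.
(112/127) = -1 → non-residue.
(121/127) = +1 → QR.
(126/127) = -1 → non-residue.
Total quadratic residues among the 7: 5.

5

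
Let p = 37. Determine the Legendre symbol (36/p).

Euler's criterion: (36/37) ≡ 36^18 (mod 37).
36^2 ≡ 1 (mod 37)
36^4 ≡ 1 (mod 37)
36^8 ≡ 1 (mod 37)
36^16 ≡ 1 (mod 37)
36^18 = 36^(16+2) ≡ 1 (mod 37).
Result is 1, so (36/37) = 1.

1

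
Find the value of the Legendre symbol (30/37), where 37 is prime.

1

Pull out 2: since 37 ≡ 5 (mod 8), (2/37) = -1.
Reciprocity: 15 ≡ 3 and 37 ≡ 1 (mod 4), so (15/37) = +(37/15).
Reduce top mod 15: now compute (7/15).
Reciprocity: 7 ≡ 3 and 15 ≡ 3 (mod 4), so (7/15) = −(15/7).
Reduce top mod 7: now compute (1/7).
Reached (1/7) = 1. Collecting the sign flips along the way, the symbol is +1.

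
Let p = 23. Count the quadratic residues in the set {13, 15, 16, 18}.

(13/23) = +1 → QR.
(15/23) = -1 → non-residue.
(16/23) = +1 → QR.
(18/23) = +1 → QR.
Total quadratic residues among the 4: 3.

3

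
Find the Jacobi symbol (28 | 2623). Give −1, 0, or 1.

1

Pull out 2^2: since 2623 ≡ 7 (mod 8), (2/2623) = +1, so (2/2623)^2 = +1.
Reciprocity: 7 ≡ 3 and 2623 ≡ 3 (mod 4), so (7/2623) = −(2623/7).
Reduce top mod 7: now compute (5/7).
Reciprocity: 5 ≡ 1 and 7 ≡ 3 (mod 4), so (5/7) = +(7/5).
Reduce top mod 5: now compute (2/5).
Pull out 2: since 5 ≡ 5 (mod 8), (2/5) = -1.
Reached (1/5) = 1. Collecting the sign flips along the way, the symbol is +1.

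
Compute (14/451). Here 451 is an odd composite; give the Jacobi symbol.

Pull out 2: since 451 ≡ 3 (mod 8), (2/451) = -1.
Reciprocity: 7 ≡ 3 and 451 ≡ 3 (mod 4), so (7/451) = −(451/7).
Reduce top mod 7: now compute (3/7).
Reciprocity: 3 ≡ 3 and 7 ≡ 3 (mod 4), so (3/7) = −(7/3).
Reduce top mod 3: now compute (1/3).
Reached (1/3) = 1. Collecting the sign flips along the way, the symbol is -1.

-1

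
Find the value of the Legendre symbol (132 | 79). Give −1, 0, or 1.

-1

Euler's criterion: (132/79) ≡ 53^39 (mod 79).
53^2 ≡ 44 (mod 79)
53^4 ≡ 40 (mod 79)
53^8 ≡ 20 (mod 79)
53^16 ≡ 5 (mod 79)
53^32 ≡ 25 (mod 79)
53^39 = 53^(32+4+2+1) ≡ 78 (mod 79).
Result is 78 ≡ −1, so (132/79) = −1.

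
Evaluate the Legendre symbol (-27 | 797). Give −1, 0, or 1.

-1

Euler's criterion: (-27/797) ≡ 770^398 (mod 797).
770^2 ≡ 729 (mod 797)
770^4 ≡ 639 (mod 797)
770^8 ≡ 257 (mod 797)
770^16 ≡ 695 (mod 797)
770^32 ≡ 43 (mod 797)
770^64 ≡ 255 (mod 797)
770^128 ≡ 468 (mod 797)
770^256 ≡ 646 (mod 797)
770^398 = 770^(256+128+8+4+2) ≡ 796 (mod 797).
Result is 796 ≡ −1, so (-27/797) = −1.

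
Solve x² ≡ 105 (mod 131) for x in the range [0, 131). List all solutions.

57, 74

Since 131 ≡ 3 (mod 4), a square root of 105 is 105^((131+1)/4) = 105^33 mod 131.
Repeated squaring: 105^2≡21, 105^4≡48, 105^8≡77, 105^16≡34, 105^32≡108 (mod 131).
105^33 = 105^(32+1) ≡ 74 (mod 131).
Check: 74² = 5476 ≡ 105 (mod 131). The two roots are 57 and 74.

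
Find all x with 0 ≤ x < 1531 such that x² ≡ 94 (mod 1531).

Since 1531 ≡ 3 (mod 4), a square root of 94 is 94^((1531+1)/4) = 94^383 mod 1531.
Repeated squaring: 94^2≡1181, 94^4≡20, 94^8≡400, 94^16≡776, 94^32≡493, 94^64≡1151, 94^128≡486, 94^256≡422 (mod 1531).
94^383 = 94^(256+64+32+16+8+4+2+1) ≡ 944 (mod 1531).
Check: 944² = 891136 ≡ 94 (mod 1531). The two roots are 587 and 944.

587, 944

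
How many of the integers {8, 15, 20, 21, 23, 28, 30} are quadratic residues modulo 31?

3

(8/31) = +1 → QR.
(15/31) = -1 → non-residue.
(20/31) = +1 → QR.
(21/31) = -1 → non-residue.
(23/31) = -1 → non-residue.
(28/31) = +1 → QR.
(30/31) = -1 → non-residue.
Total quadratic residues among the 7: 3.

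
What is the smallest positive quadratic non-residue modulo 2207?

5

(2/2207) = +1, so 2 is a residue.
(3/2207) = +1, so 3 is a residue.
(4/2207) = +1, so 4 is a residue.
(5/2207) = −1, so 5 is the smallest positive non-residue mod 2207.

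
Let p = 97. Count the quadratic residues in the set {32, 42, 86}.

(32/97) = +1 → QR.
(42/97) = -1 → non-residue.
(86/97) = +1 → QR.
Total quadratic residues among the 3: 2.

2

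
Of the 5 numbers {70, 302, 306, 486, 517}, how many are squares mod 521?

(70/521) = -1 → non-residue.
(302/521) = +1 → QR.
(306/521) = -1 → non-residue.
(486/521) = -1 → non-residue.
(517/521) = +1 → QR.
Total quadratic residues among the 5: 2.

2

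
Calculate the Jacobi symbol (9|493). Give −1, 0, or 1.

1

Reciprocity: 9 ≡ 1 and 493 ≡ 1 (mod 4), so (9/493) = +(493/9).
Reduce top mod 9: now compute (7/9).
Reciprocity: 7 ≡ 3 and 9 ≡ 1 (mod 4), so (7/9) = +(9/7).
Reduce top mod 7: now compute (2/7).
Pull out 2: since 7 ≡ 7 (mod 8), (2/7) = +1.
Reached (1/7) = 1. Collecting the sign flips along the way, the symbol is +1.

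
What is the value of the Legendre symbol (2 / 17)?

Pull out 2: since 17 ≡ 1 (mod 8), (2/17) = +1.
Reached (1/17) = 1. Collecting the sign flips along the way, the symbol is +1.

1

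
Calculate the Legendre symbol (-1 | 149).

First reduce: -1 ≡ 148 (mod 149).
Pull out 2^2: since 149 ≡ 5 (mod 8), (2/149) = -1, so (2/149)^2 = +1.
Reciprocity: 37 ≡ 1 and 149 ≡ 1 (mod 4), so (37/149) = +(149/37).
Reduce top mod 37: now compute (1/37).
Reached (1/37) = 1. Collecting the sign flips along the way, the symbol is +1.

1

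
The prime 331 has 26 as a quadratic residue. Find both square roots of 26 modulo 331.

Since 331 ≡ 3 (mod 4), a square root of 26 is 26^((331+1)/4) = 26^83 mod 331.
Repeated squaring: 26^2≡14, 26^4≡196, 26^8≡20, 26^16≡69, 26^32≡127, 26^64≡241 (mod 331).
26^83 = 26^(64+16+2+1) ≡ 290 (mod 331).
Check: 290² = 84100 ≡ 26 (mod 331). The two roots are 41 and 290.

41, 290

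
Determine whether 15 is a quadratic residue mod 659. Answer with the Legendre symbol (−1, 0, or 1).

Reciprocity: 15 ≡ 3 and 659 ≡ 3 (mod 4), so (15/659) = −(659/15).
Reduce top mod 15: now compute (14/15).
Pull out 2: since 15 ≡ 7 (mod 8), (2/15) = +1.
Reciprocity: 7 ≡ 3 and 15 ≡ 3 (mod 4), so (7/15) = −(15/7).
Reduce top mod 7: now compute (1/7).
Reached (1/7) = 1. Collecting the sign flips along the way, the symbol is +1.

1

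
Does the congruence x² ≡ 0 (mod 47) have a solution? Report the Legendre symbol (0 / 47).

0

Top reduces to 0: gcd > 1, so the symbol is 0.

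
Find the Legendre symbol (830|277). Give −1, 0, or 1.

Euler's criterion: (830/277) ≡ 276^138 (mod 277).
276^2 ≡ 1 (mod 277)
276^4 ≡ 1 (mod 277)
276^8 ≡ 1 (mod 277)
276^16 ≡ 1 (mod 277)
276^32 ≡ 1 (mod 277)
276^64 ≡ 1 (mod 277)
276^128 ≡ 1 (mod 277)
276^138 = 276^(128+8+2) ≡ 1 (mod 277).
Result is 1, so (830/277) = 1.

1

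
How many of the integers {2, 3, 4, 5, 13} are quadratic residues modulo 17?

3

(2/17) = +1 → QR.
(3/17) = -1 → non-residue.
(4/17) = +1 → QR.
(5/17) = -1 → non-residue.
(13/17) = +1 → QR.
Total quadratic residues among the 5: 3.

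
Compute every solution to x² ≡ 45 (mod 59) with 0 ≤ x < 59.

24, 35

Since 59 ≡ 3 (mod 4), a square root of 45 is 45^((59+1)/4) = 45^15 mod 59.
Repeated squaring: 45^2≡19, 45^4≡7, 45^8≡49 (mod 59).
45^15 = 45^(8+4+2+1) ≡ 35 (mod 59).
Check: 35² = 1225 ≡ 45 (mod 59). The two roots are 24 and 35.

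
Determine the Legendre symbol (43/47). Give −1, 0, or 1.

Reciprocity: 43 ≡ 3 and 47 ≡ 3 (mod 4), so (43/47) = −(47/43).
Reduce top mod 43: now compute (4/43).
Pull out 2^2: since 43 ≡ 3 (mod 8), (2/43) = -1, so (2/43)^2 = +1.
Reached (1/43) = 1. Collecting the sign flips along the way, the symbol is -1.

-1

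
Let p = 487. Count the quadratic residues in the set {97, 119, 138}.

3

(97/487) = +1 → QR.
(119/487) = +1 → QR.
(138/487) = +1 → QR.
Total quadratic residues among the 3: 3.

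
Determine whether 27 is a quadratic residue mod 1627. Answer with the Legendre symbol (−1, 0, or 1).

Reciprocity: 27 ≡ 3 and 1627 ≡ 3 (mod 4), so (27/1627) = −(1627/27).
Reduce top mod 27: now compute (7/27).
Reciprocity: 7 ≡ 3 and 27 ≡ 3 (mod 4), so (7/27) = −(27/7).
Reduce top mod 7: now compute (6/7).
Pull out 2: since 7 ≡ 7 (mod 8), (2/7) = +1.
Reciprocity: 3 ≡ 3 and 7 ≡ 3 (mod 4), so (3/7) = −(7/3).
Reduce top mod 3: now compute (1/3).
Reached (1/3) = 1. Collecting the sign flips along the way, the symbol is -1.

-1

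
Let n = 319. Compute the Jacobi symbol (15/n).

-1

Reciprocity: 15 ≡ 3 and 319 ≡ 3 (mod 4), so (15/319) = −(319/15).
Reduce top mod 15: now compute (4/15).
Pull out 2^2: since 15 ≡ 7 (mod 8), (2/15) = +1, so (2/15)^2 = +1.
Reached (1/15) = 1. Collecting the sign flips along the way, the symbol is -1.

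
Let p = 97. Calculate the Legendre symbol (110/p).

Euler's criterion: (110/97) ≡ 13^48 (mod 97).
13^2 ≡ 72 (mod 97)
13^4 ≡ 43 (mod 97)
13^8 ≡ 6 (mod 97)
13^16 ≡ 36 (mod 97)
13^32 ≡ 35 (mod 97)
13^48 = 13^(32+16) ≡ 96 (mod 97).
Result is 96 ≡ −1, so (110/97) = −1.

-1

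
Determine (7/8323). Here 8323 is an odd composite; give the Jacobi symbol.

Reciprocity: 7 ≡ 3 and 8323 ≡ 3 (mod 4), so (7/8323) = −(8323/7).
Reduce top mod 7: now compute (0/7).
Top reduces to 0: gcd > 1, so the symbol is 0.

0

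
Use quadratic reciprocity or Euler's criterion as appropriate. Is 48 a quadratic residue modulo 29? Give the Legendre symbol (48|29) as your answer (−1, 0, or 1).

Euler's criterion: (48/29) ≡ 19^14 (mod 29).
19^2 ≡ 13 (mod 29)
19^4 ≡ 24 (mod 29)
19^8 ≡ 25 (mod 29)
19^14 = 19^(8+4+2) ≡ 28 (mod 29).
Result is 28 ≡ −1, so (48/29) = −1.

-1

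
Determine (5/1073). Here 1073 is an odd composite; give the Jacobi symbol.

-1

Reciprocity: 5 ≡ 1 and 1073 ≡ 1 (mod 4), so (5/1073) = +(1073/5).
Reduce top mod 5: now compute (3/5).
Reciprocity: 3 ≡ 3 and 5 ≡ 1 (mod 4), so (3/5) = +(5/3).
Reduce top mod 3: now compute (2/3).
Pull out 2: since 3 ≡ 3 (mod 8), (2/3) = -1.
Reached (1/3) = 1. Collecting the sign flips along the way, the symbol is -1.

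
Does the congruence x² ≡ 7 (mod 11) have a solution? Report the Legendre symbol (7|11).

Euler's criterion: (7/11) ≡ 7^5 (mod 11).
7^2 ≡ 5 (mod 11)
7^4 ≡ 3 (mod 11)
7^5 = 7^(4+1) ≡ 10 (mod 11).
Result is 10 ≡ −1, so (7/11) = −1.

-1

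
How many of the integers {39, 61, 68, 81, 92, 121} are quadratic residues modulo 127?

4

(39/127) = -1 → non-residue.
(61/127) = +1 → QR.
(68/127) = +1 → QR.
(81/127) = +1 → QR.
(92/127) = -1 → non-residue.
(121/127) = +1 → QR.
Total quadratic residues among the 6: 4.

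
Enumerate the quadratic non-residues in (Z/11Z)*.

Square k = 1,…,5 (k and 11−k give the same square):
1²=1, 2²=4, 3²=9, 4²≡5, 5²≡3 (mod 11).
The residues are {1, 3, 4, 5, 9}; the non-residues are the remaining 5 nonzero classes.

2 6 7 8 10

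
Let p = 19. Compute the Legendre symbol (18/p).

Euler's criterion: (18/19) ≡ 18^9 (mod 19).
18^2 ≡ 1 (mod 19)
18^4 ≡ 1 (mod 19)
18^8 ≡ 1 (mod 19)
18^9 = 18^(8+1) ≡ 18 (mod 19).
Result is 18 ≡ −1, so (18/19) = −1.

-1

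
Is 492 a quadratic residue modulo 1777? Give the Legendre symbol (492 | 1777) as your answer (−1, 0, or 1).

Pull out 2^2: since 1777 ≡ 1 (mod 8), (2/1777) = +1, so (2/1777)^2 = +1.
Reciprocity: 123 ≡ 3 and 1777 ≡ 1 (mod 4), so (123/1777) = +(1777/123).
Reduce top mod 123: now compute (55/123).
Reciprocity: 55 ≡ 3 and 123 ≡ 3 (mod 4), so (55/123) = −(123/55).
Reduce top mod 55: now compute (13/55).
Reciprocity: 13 ≡ 1 and 55 ≡ 3 (mod 4), so (13/55) = +(55/13).
Reduce top mod 13: now compute (3/13).
Reciprocity: 3 ≡ 3 and 13 ≡ 1 (mod 4), so (3/13) = +(13/3).
Reduce top mod 3: now compute (1/3).
Reached (1/3) = 1. Collecting the sign flips along the way, the symbol is -1.

-1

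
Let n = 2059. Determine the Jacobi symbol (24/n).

1

Pull out 2^3: since 2059 ≡ 3 (mod 8), (2/2059) = -1, so (2/2059)^3 = -1.
Reciprocity: 3 ≡ 3 and 2059 ≡ 3 (mod 4), so (3/2059) = −(2059/3).
Reduce top mod 3: now compute (1/3).
Reached (1/3) = 1. Collecting the sign flips along the way, the symbol is +1.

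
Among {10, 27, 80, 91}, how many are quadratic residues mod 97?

2

(10/97) = -1 → non-residue.
(27/97) = +1 → QR.
(80/97) = -1 → non-residue.
(91/97) = +1 → QR.
Total quadratic residues among the 4: 2.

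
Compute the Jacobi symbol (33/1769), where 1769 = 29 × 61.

Reciprocity: 33 ≡ 1 and 1769 ≡ 1 (mod 4), so (33/1769) = +(1769/33).
Reduce top mod 33: now compute (20/33).
Pull out 2^2: since 33 ≡ 1 (mod 8), (2/33) = +1, so (2/33)^2 = +1.
Reciprocity: 5 ≡ 1 and 33 ≡ 1 (mod 4), so (5/33) = +(33/5).
Reduce top mod 5: now compute (3/5).
Reciprocity: 3 ≡ 3 and 5 ≡ 1 (mod 4), so (3/5) = +(5/3).
Reduce top mod 3: now compute (2/3).
Pull out 2: since 3 ≡ 3 (mod 8), (2/3) = -1.
Reached (1/3) = 1. Collecting the sign flips along the way, the symbol is -1.

-1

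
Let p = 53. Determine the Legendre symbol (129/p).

-1

Euler's criterion: (129/53) ≡ 23^26 (mod 53).
23^2 ≡ 52 (mod 53)
23^4 ≡ 1 (mod 53)
23^8 ≡ 1 (mod 53)
23^16 ≡ 1 (mod 53)
23^26 = 23^(16+8+2) ≡ 52 (mod 53).
Result is 52 ≡ −1, so (129/53) = −1.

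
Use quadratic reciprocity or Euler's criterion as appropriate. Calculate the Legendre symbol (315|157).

1

Euler's criterion: (315/157) ≡ 1^78 (mod 157).
1^2 ≡ 1 (mod 157)
1^4 ≡ 1 (mod 157)
1^8 ≡ 1 (mod 157)
1^16 ≡ 1 (mod 157)
1^32 ≡ 1 (mod 157)
1^64 ≡ 1 (mod 157)
1^78 = 1^(64+8+4+2) ≡ 1 (mod 157).
Result is 1, so (315/157) = 1.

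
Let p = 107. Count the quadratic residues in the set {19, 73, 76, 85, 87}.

4

(19/107) = +1 → QR.
(73/107) = -1 → non-residue.
(76/107) = +1 → QR.
(85/107) = +1 → QR.
(87/107) = +1 → QR.
Total quadratic residues among the 5: 4.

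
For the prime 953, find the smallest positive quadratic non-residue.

3

(2/953) = +1, so 2 is a residue.
(3/953) = −1, so 3 is the smallest positive non-residue mod 953.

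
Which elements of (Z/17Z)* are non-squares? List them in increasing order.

Square k = 1,…,8 (k and 17−k give the same square):
1²=1, 2²=4, 3²=9, 4²=16, 5²≡8, 6²≡2, 7²≡15, 8²≡13 (mod 17).
The residues are {1, 2, 4, 8, 9, 13, 15, 16}; the non-residues are the remaining 8 nonzero classes.

3,5,6,7,10,11,12,14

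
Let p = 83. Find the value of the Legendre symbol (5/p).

Reciprocity: 5 ≡ 1 and 83 ≡ 3 (mod 4), so (5/83) = +(83/5).
Reduce top mod 5: now compute (3/5).
Reciprocity: 3 ≡ 3 and 5 ≡ 1 (mod 4), so (3/5) = +(5/3).
Reduce top mod 3: now compute (2/3).
Pull out 2: since 3 ≡ 3 (mod 8), (2/3) = -1.
Reached (1/3) = 1. Collecting the sign flips along the way, the symbol is -1.

-1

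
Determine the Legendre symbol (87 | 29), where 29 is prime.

First reduce: 87 ≡ 0 (mod 29).
Top reduces to 0: gcd > 1, so the symbol is 0.

0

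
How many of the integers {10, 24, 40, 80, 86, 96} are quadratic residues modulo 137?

(10/137) = -1 → non-residue.
(24/137) = -1 → non-residue.
(40/137) = -1 → non-residue.
(80/137) = -1 → non-residue.
(86/137) = -1 → non-residue.
(96/137) = -1 → non-residue.
Total quadratic residues among the 6: 0.

0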